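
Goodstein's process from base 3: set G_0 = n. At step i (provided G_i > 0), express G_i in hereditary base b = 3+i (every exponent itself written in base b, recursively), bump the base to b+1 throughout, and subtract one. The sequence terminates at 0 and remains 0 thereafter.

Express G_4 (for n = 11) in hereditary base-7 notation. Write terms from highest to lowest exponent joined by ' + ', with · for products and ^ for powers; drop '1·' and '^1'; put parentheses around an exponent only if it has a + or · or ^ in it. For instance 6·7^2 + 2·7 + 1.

5·7 + 4

[0] 11 ≡ 3^2 + 2 (base 3). Lift 4: 18. −1: 17.
[1] 17 ≡ 4^2 + 1 (base 4). Lift 5: 26. −1: 25.
[2] 25 ≡ 5^2 (base 5). Lift 6: 36. −1: 35.
[3] 35 ≡ 5·6 + 5 (base 6). Lift 7: 40. −1: 39.
[4] 39 ≡ 5·7 + 4 (base 7). Lift 8: 44. −1: 43.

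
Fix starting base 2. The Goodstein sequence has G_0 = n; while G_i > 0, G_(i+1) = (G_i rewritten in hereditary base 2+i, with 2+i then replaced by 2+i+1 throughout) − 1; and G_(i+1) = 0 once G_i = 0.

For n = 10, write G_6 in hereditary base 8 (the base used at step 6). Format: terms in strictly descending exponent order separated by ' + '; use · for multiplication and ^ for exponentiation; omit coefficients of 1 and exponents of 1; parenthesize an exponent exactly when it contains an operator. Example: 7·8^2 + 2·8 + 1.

5·8^8 + 5·8^5 + 5·8^4 + 5·8^3 + 5·8^2 + 5·8 + 3

i=0: 10 = 2^(2 + 1) + 2 (b=2); 2→3: 3^(3 + 1) + 3 = 84; 84−1 = 83
i=1: 83 = 3^(3 + 1) + 2 (b=3); 3→4: 4^(4 + 1) + 2 = 1026; 1026−1 = 1025
i=2: 1025 = 4^(4 + 1) + 1 (b=4); 4→5: 5^(5 + 1) + 1 = 15626; 15626−1 = 15625
i=3: 15625 = 5^(5 + 1) (b=5); 5→6: 6^(6 + 1) = 279936; 279936−1 = 279935
i=4: 279935 = 5·6^6 + 5·6^5 + 5·6^4 + 5·6^3 + 5·6^2 + 5·6 + 5 (b=6); 6→7: 5·7^7 + 5·7^5 + 5·7^4 + 5·7^3 + 5·7^2 + 5·7 + 5 = 4215755; 4215755−1 = 4215754
i=5: 4215754 = 5·7^7 + 5·7^5 + 5·7^4 + 5·7^3 + 5·7^2 + 5·7 + 4 (b=7); 7→8: 5·8^8 + 5·8^5 + 5·8^4 + 5·8^3 + 5·8^2 + 5·8 + 4 = 84073324; 84073324−1 = 84073323
i=6: 84073323 = 5·8^8 + 5·8^5 + 5·8^4 + 5·8^3 + 5·8^2 + 5·8 + 3 (b=8); 8→9: 5·9^9 + 5·9^5 + 5·9^4 + 5·9^3 + 5·9^2 + 5·9 + 3 = 1937434593; 1937434593−1 = 1937434592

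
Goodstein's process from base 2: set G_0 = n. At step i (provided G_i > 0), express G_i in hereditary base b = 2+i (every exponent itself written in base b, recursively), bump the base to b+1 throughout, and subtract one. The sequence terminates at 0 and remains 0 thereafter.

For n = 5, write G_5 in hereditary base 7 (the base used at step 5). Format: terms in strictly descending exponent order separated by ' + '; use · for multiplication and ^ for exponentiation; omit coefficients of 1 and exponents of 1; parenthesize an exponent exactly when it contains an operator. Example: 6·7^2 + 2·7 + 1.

3·7^3 + 3·7^2 + 3·7

G_0=5  [base 2] 2^2 + 1  →[2↦3]→  3^3 + 1 = 28  −1 ⇒ G_1=27
G_1=27  [base 3] 3^3  →[3↦4]→  4^4 = 256  −1 ⇒ G_2=255
G_2=255  [base 4] 3·4^3 + 3·4^2 + 3·4 + 3  →[4↦5]→  3·5^3 + 3·5^2 + 3·5 + 3 = 468  −1 ⇒ G_3=467
G_3=467  [base 5] 3·5^3 + 3·5^2 + 3·5 + 2  →[5↦6]→  3·6^3 + 3·6^2 + 3·6 + 2 = 776  −1 ⇒ G_4=775
G_4=775  [base 6] 3·6^3 + 3·6^2 + 3·6 + 1  →[6↦7]→  3·7^3 + 3·7^2 + 3·7 + 1 = 1198  −1 ⇒ G_5=1197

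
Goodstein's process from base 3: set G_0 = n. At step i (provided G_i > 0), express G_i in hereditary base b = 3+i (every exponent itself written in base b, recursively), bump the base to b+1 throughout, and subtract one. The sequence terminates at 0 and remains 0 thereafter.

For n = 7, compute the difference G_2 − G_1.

(0) 7|_3 = 2·3 + 1 ↦ 2·4 + 1|_4 = 9 ⇒ 8
(1) 8|_4 = 2·4 ↦ 2·5|_5 = 10 ⇒ 9

1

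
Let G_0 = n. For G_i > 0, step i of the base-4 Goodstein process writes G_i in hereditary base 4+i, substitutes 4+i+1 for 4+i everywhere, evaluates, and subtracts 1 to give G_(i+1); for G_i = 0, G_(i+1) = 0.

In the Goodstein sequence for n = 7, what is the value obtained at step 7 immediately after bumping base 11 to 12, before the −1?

G_0 = 7. HB_4(7) = 4 + 3. Bump = 8. G_1 = 7.
G_1 = 7. HB_5(7) = 5 + 2. Bump = 8. G_2 = 7.
G_2 = 7. HB_6(7) = 6 + 1. Bump = 8. G_3 = 7.
G_3 = 7. HB_7(7) = 7. Bump = 8. G_4 = 7.
G_4 = 7. HB_8(7) = 7. Bump = 7. G_5 = 6.
G_5 = 6. HB_9(6) = 6. Bump = 6. G_6 = 5.
G_6 = 5. HB_10(5) = 5. Bump = 5. G_7 = 4.

4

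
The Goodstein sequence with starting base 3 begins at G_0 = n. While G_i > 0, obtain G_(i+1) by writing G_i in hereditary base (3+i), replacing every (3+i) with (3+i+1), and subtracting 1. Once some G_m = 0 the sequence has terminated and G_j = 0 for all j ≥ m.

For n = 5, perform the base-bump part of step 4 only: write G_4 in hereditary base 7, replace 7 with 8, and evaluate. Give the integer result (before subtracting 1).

4

G_0 = 5. HB_3(5) = 3 + 2. Bump = 6. G_1 = 5.
G_1 = 5. HB_4(5) = 4 + 1. Bump = 6. G_2 = 5.
G_2 = 5. HB_5(5) = 5. Bump = 6. G_3 = 5.
G_3 = 5. HB_6(5) = 5. Bump = 5. G_4 = 4.
G_4 = 4. HB_7(4) = 4. Bump = 4. G_5 = 3.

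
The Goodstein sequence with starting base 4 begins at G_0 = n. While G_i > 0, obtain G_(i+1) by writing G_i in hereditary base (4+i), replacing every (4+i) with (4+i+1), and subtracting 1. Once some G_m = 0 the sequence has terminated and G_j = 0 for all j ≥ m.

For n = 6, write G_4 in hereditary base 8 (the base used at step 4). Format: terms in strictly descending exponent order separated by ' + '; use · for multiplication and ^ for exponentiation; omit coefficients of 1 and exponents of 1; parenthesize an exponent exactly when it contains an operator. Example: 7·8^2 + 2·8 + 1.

[0] 6 ≡ 4 + 2 (base 4). Lift 5: 7. −1: 6.
[1] 6 ≡ 5 + 1 (base 5). Lift 6: 7. −1: 6.
[2] 6 ≡ 6 (base 6). Lift 7: 7. −1: 6.
[3] 6 ≡ 6 (base 7). Lift 8: 6. −1: 5.
[4] 5 ≡ 5 (base 8). Lift 9: 5. −1: 4.

5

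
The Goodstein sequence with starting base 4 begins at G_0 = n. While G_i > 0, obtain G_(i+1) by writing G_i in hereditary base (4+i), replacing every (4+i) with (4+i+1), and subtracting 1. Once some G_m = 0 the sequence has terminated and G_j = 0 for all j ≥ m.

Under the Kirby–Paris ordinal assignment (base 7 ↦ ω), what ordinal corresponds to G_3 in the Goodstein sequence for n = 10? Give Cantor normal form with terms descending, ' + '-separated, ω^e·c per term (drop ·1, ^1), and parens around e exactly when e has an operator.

ω + 6

i=0: 10 = 2·4 + 2 (b=4); 4→5: 2·5 + 2 = 12; 12−1 = 11
i=1: 11 = 2·5 + 1 (b=5); 5→6: 2·6 + 1 = 13; 13−1 = 12
i=2: 12 = 2·6 (b=6); 6→7: 2·7 = 14; 14−1 = 13
i=3: 13 = 7 + 6 (b=7); 7→8: 8 + 6 = 14; 14−1 = 13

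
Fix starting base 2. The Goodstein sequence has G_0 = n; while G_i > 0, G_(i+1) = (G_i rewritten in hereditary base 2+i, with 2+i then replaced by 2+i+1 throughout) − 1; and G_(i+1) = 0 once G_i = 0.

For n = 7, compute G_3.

step 0: 7 = 2^2 + 2 + 1; sub 3 for 2: 3^3 + 3 + 1; = 31; G_1 = 31−1 = 30
step 1: 30 = 3^3 + 3; sub 4 for 3: 4^4 + 4; = 260; G_2 = 260−1 = 259
step 2: 259 = 4^4 + 3; sub 5 for 4: 5^5 + 3; = 3128; G_3 = 3128−1 = 3127

3127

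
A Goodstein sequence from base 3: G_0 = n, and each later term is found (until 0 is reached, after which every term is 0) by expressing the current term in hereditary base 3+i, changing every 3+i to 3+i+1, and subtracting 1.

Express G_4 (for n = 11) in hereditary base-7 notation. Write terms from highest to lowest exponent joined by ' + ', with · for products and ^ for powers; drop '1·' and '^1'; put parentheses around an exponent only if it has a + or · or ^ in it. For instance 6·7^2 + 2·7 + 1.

5·7 + 4

[0] 11 ≡ 3^2 + 2 (base 3). Lift 4: 18. −1: 17.
[1] 17 ≡ 4^2 + 1 (base 4). Lift 5: 26. −1: 25.
[2] 25 ≡ 5^2 (base 5). Lift 6: 36. −1: 35.
[3] 35 ≡ 5·6 + 5 (base 6). Lift 7: 40. −1: 39.
[4] 39 ≡ 5·7 + 4 (base 7). Lift 8: 44. −1: 43.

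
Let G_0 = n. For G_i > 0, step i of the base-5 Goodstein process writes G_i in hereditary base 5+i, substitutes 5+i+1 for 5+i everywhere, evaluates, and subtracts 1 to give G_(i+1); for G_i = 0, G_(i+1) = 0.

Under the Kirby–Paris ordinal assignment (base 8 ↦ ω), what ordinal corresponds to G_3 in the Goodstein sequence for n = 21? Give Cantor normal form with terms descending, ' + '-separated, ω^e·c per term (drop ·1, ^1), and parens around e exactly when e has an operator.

21 —HB5→ 4·5 + 1 —bump→ 4·6 + 1 = 25 —(−1)→ 24
24 —HB6→ 4·6 —bump→ 4·7 = 28 —(−1)→ 27
27 —HB7→ 3·7 + 6 —bump→ 3·8 + 6 = 30 —(−1)→ 29

ω·3 + 5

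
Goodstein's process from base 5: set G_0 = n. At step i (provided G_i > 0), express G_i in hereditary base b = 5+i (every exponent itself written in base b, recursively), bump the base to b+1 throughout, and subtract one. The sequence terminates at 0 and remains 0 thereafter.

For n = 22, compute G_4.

[0] 22 ≡ 4·5 + 2 (base 5). Lift 6: 26. −1: 25.
[1] 25 ≡ 4·6 + 1 (base 6). Lift 7: 29. −1: 28.
[2] 28 ≡ 4·7 (base 7). Lift 8: 32. −1: 31.
[3] 31 ≡ 3·8 + 7 (base 8). Lift 9: 34. −1: 33.
[4] 33 ≡ 3·9 + 6 (base 9). Lift 10: 36. −1: 35.

33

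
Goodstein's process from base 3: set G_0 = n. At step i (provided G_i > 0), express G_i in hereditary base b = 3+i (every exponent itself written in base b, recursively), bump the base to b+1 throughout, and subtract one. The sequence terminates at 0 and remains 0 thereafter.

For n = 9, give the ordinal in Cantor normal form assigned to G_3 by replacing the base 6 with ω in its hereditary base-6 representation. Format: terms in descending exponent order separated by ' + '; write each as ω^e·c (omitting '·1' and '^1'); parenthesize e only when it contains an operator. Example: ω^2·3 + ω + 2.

ω·3 + 1

G_0 = 9. HB_3(9) = 3^2. Bump = 16. G_1 = 15.
G_1 = 15. HB_4(15) = 3·4 + 3. Bump = 18. G_2 = 17.
G_2 = 17. HB_5(17) = 3·5 + 2. Bump = 20. G_3 = 19.
G_3 = 19. HB_6(19) = 3·6 + 1. Bump = 22. G_4 = 21.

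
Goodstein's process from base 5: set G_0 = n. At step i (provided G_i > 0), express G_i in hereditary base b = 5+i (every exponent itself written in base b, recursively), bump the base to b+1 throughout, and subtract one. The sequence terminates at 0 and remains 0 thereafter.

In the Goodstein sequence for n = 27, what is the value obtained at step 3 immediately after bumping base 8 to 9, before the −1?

70

G_0=27  [base 5] 5^2 + 2  →[5↦6]→  6^2 + 2 = 38  −1 ⇒ G_1=37
G_1=37  [base 6] 6^2 + 1  →[6↦7]→  7^2 + 1 = 50  −1 ⇒ G_2=49
G_2=49  [base 7] 7^2  →[7↦8]→  8^2 = 64  −1 ⇒ G_3=63
G_3=63  [base 8] 7·8 + 7  →[8↦9]→  7·9 + 7 = 70  −1 ⇒ G_4=69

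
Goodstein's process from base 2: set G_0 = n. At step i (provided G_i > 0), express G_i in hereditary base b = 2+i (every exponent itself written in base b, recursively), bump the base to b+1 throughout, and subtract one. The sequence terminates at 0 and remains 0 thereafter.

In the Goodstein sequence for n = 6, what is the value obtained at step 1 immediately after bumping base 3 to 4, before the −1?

6 —HB2→ 2^2 + 2 —bump→ 3^3 + 3 = 30 —(−1)→ 29
29 —HB3→ 3^3 + 2 —bump→ 4^4 + 2 = 258 —(−1)→ 257

258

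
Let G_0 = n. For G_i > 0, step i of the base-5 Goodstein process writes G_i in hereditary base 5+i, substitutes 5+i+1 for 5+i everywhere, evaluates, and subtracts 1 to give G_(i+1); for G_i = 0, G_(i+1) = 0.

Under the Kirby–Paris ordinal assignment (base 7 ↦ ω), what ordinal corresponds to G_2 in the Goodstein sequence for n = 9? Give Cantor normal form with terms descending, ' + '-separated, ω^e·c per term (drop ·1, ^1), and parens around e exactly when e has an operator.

step 0: 9 = 5 + 4; sub 6 for 5: 6 + 4; = 10; G_1 = 10−1 = 9
step 1: 9 = 6 + 3; sub 7 for 6: 7 + 3; = 10; G_2 = 10−1 = 9

ω + 2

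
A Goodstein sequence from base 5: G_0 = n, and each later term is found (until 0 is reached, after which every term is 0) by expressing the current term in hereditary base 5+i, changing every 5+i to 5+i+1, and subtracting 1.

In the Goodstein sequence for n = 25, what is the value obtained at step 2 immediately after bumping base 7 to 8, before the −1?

i=0: 25 = 5^2 (b=5); 5→6: 6^2 = 36; 36−1 = 35
i=1: 35 = 5·6 + 5 (b=6); 6→7: 5·7 + 5 = 40; 40−1 = 39

44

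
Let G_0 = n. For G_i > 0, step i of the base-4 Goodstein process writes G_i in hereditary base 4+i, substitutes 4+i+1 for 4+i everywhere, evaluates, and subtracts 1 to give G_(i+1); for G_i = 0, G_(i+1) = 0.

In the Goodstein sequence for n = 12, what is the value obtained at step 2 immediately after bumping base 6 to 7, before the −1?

G_0 = 12. HB_4(12) = 3·4. Bump = 15. G_1 = 14.
G_1 = 14. HB_5(14) = 2·5 + 4. Bump = 16. G_2 = 15.

17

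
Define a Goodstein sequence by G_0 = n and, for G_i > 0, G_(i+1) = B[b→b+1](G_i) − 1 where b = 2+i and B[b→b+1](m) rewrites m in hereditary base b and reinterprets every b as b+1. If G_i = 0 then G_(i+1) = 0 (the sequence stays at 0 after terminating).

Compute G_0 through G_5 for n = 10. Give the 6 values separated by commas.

G_0=10  [base 2] 2^(2 + 1) + 2  →[2↦3]→  3^(3 + 1) + 3 = 84  −1 ⇒ G_1=83
G_1=83  [base 3] 3^(3 + 1) + 2  →[3↦4]→  4^(4 + 1) + 2 = 1026  −1 ⇒ G_2=1025
G_2=1025  [base 4] 4^(4 + 1) + 1  →[4↦5]→  5^(5 + 1) + 1 = 15626  −1 ⇒ G_3=15625
G_3=15625  [base 5] 5^(5 + 1)  →[5↦6]→  6^(6 + 1) = 279936  −1 ⇒ G_4=279935
G_4=279935  [base 6] 5·6^6 + 5·6^5 + 5·6^4 + 5·6^3 + 5·6^2 + 5·6 + 5  →[6↦7]→  5·7^7 + 5·7^5 + 5·7^4 + 5·7^3 + 5·7^2 + 5·7 + 5 = 4215755  −1 ⇒ G_5=4215754

10, 83, 1025, 15625, 279935, 4215754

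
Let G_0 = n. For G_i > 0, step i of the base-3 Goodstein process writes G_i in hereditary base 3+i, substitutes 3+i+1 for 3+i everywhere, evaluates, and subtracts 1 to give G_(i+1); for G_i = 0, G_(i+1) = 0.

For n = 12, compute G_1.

step 0: 12 = 3^2 + 3; sub 4 for 3: 4^2 + 4; = 20; G_1 = 20−1 = 19
step 1: 19 = 4^2 + 3; sub 5 for 4: 5^2 + 3; = 28; G_2 = 28−1 = 27

19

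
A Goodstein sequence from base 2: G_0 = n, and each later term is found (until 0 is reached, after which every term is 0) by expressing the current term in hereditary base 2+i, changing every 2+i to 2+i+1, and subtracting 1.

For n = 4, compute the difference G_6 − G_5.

base 2: 4 = 2^2; at 3: 3^3 = 27; next = 26
base 3: 26 = 2·3^2 + 2·3 + 2; at 4: 2·4^2 + 2·4 + 2 = 42; next = 41
base 4: 41 = 2·4^2 + 2·4 + 1; at 5: 2·5^2 + 2·5 + 1 = 61; next = 60
base 5: 60 = 2·5^2 + 2·5; at 6: 2·6^2 + 2·6 = 84; next = 83
base 6: 83 = 2·6^2 + 6 + 5; at 7: 2·7^2 + 7 + 5 = 110; next = 109
base 7: 109 = 2·7^2 + 7 + 4; at 8: 2·8^2 + 8 + 4 = 140; next = 139

30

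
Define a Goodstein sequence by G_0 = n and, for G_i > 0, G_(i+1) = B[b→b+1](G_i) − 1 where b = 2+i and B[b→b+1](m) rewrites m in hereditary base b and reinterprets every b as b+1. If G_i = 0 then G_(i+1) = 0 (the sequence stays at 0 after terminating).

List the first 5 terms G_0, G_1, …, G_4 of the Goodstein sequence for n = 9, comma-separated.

9 —HB2→ 2^(2 + 1) + 1 —bump→ 3^(3 + 1) + 1 = 82 —(−1)→ 81
81 —HB3→ 3^(3 + 1) —bump→ 4^(4 + 1) = 1024 —(−1)→ 1023
1023 —HB4→ 3·4^4 + 3·4^3 + 3·4^2 + 3·4 + 3 —bump→ 3·5^5 + 3·5^3 + 3·5^2 + 3·5 + 3 = 9843 —(−1)→ 9842
9842 —HB5→ 3·5^5 + 3·5^3 + 3·5^2 + 3·5 + 2 —bump→ 3·6^6 + 3·6^3 + 3·6^2 + 3·6 + 2 = 140744 —(−1)→ 140743

9, 81, 1023, 9842, 140743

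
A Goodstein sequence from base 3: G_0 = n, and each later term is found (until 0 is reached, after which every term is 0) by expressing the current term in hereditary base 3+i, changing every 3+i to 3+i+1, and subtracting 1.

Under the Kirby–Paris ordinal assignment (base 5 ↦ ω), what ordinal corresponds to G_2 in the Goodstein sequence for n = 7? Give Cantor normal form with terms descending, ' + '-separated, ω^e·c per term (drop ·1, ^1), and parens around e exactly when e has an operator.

ω + 4

G_0=7  [base 3] 2·3 + 1  →[3↦4]→  2·4 + 1 = 9  −1 ⇒ G_1=8
G_1=8  [base 4] 2·4  →[4↦5]→  2·5 = 10  −1 ⇒ G_2=9
G_2=9  [base 5] 5 + 4  →[5↦6]→  6 + 4 = 10  −1 ⇒ G_3=9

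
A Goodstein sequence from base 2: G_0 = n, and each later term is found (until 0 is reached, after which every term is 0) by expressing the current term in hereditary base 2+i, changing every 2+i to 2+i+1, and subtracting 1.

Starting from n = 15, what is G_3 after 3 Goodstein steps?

(0) 15|_2 = 2^(2 + 1) + 2^2 + 2 + 1 ↦ 3^(3 + 1) + 3^3 + 3 + 1|_3 = 112 ⇒ 111
(1) 111|_3 = 3^(3 + 1) + 3^3 + 3 ↦ 4^(4 + 1) + 4^4 + 4|_4 = 1284 ⇒ 1283
(2) 1283|_4 = 4^(4 + 1) + 4^4 + 3 ↦ 5^(5 + 1) + 5^5 + 3|_5 = 18753 ⇒ 18752
(3) 18752|_5 = 5^(5 + 1) + 5^5 + 2 ↦ 6^(6 + 1) + 6^6 + 2|_6 = 326594 ⇒ 326593

18752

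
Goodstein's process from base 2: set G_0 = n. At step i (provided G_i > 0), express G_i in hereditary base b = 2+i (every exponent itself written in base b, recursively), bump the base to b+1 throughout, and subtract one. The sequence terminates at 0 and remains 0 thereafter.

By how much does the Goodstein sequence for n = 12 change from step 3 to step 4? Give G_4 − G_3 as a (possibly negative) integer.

(0) 12|_2 = 2^(2 + 1) + 2^2 ↦ 3^(3 + 1) + 3^3|_3 = 108 ⇒ 107
(1) 107|_3 = 3^(3 + 1) + 2·3^2 + 2·3 + 2 ↦ 4^(4 + 1) + 2·4^2 + 2·4 + 2|_4 = 1066 ⇒ 1065
(2) 1065|_4 = 4^(4 + 1) + 2·4^2 + 2·4 + 1 ↦ 5^(5 + 1) + 2·5^2 + 2·5 + 1|_5 = 15686 ⇒ 15685
(3) 15685|_5 = 5^(5 + 1) + 2·5^2 + 2·5 ↦ 6^(6 + 1) + 2·6^2 + 2·6|_6 = 280020 ⇒ 280019

264334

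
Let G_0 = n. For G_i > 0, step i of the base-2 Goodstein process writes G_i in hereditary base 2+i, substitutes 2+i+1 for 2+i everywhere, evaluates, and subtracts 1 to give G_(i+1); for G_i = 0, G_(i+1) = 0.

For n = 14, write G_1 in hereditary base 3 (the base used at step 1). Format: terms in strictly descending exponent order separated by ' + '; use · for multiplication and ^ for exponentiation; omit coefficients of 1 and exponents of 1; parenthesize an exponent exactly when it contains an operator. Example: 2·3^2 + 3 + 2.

G_0 = 14. HB_2(14) = 2^(2 + 1) + 2^2 + 2. Bump = 111. G_1 = 110.
G_1 = 110. HB_3(110) = 3^(3 + 1) + 3^3 + 2. Bump = 1282. G_2 = 1281.

3^(3 + 1) + 3^3 + 2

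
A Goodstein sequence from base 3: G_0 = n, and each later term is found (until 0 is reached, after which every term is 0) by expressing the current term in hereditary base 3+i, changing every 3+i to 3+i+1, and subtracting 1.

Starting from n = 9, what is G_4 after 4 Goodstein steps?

[0] 9 ≡ 3^2 (base 3). Lift 4: 16. −1: 15.
[1] 15 ≡ 3·4 + 3 (base 4). Lift 5: 18. −1: 17.
[2] 17 ≡ 3·5 + 2 (base 5). Lift 6: 20. −1: 19.
[3] 19 ≡ 3·6 + 1 (base 6). Lift 7: 22. −1: 21.
[4] 21 ≡ 3·7 (base 7). Lift 8: 24. −1: 23.

21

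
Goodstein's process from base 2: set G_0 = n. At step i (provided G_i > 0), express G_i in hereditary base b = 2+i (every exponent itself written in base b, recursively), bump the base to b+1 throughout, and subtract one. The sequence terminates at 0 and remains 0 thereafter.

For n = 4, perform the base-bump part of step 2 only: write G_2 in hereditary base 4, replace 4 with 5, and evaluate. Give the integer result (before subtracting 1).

61

i=0: 4 = 2^2 (b=2); 2→3: 3^3 = 27; 27−1 = 26
i=1: 26 = 2·3^2 + 2·3 + 2 (b=3); 3→4: 2·4^2 + 2·4 + 2 = 42; 42−1 = 41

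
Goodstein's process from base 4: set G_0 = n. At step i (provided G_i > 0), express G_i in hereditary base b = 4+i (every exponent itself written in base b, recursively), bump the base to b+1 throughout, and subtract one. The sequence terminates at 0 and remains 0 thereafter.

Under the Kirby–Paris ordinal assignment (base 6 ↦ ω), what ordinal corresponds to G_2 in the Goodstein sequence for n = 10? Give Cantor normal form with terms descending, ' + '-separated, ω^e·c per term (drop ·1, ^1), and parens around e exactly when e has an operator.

ω·2

10 —HB4→ 2·4 + 2 —bump→ 2·5 + 2 = 12 —(−1)→ 11
11 —HB5→ 2·5 + 1 —bump→ 2·6 + 1 = 13 —(−1)→ 12
12 —HB6→ 2·6 —bump→ 2·7 = 14 —(−1)→ 13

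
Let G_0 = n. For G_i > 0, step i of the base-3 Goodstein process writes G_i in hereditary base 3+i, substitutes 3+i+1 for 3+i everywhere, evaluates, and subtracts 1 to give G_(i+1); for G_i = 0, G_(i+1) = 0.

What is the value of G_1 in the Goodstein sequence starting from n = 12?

step 0: 12 = 3^2 + 3; sub 4 for 3: 4^2 + 4; = 20; G_1 = 20−1 = 19
step 1: 19 = 4^2 + 3; sub 5 for 4: 5^2 + 3; = 28; G_2 = 28−1 = 27

19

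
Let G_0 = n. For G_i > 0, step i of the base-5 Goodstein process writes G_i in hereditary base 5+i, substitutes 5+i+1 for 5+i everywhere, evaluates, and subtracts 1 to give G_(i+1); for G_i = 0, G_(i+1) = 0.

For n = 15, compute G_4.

G_0=15  [base 5] 3·5  →[5↦6]→  3·6 = 18  −1 ⇒ G_1=17
G_1=17  [base 6] 2·6 + 5  →[6↦7]→  2·7 + 5 = 19  −1 ⇒ G_2=18
G_2=18  [base 7] 2·7 + 4  →[7↦8]→  2·8 + 4 = 20  −1 ⇒ G_3=19
G_3=19  [base 8] 2·8 + 3  →[8↦9]→  2·9 + 3 = 21  −1 ⇒ G_4=20
G_4=20  [base 9] 2·9 + 2  →[9↦10]→  2·10 + 2 = 22  −1 ⇒ G_5=21

20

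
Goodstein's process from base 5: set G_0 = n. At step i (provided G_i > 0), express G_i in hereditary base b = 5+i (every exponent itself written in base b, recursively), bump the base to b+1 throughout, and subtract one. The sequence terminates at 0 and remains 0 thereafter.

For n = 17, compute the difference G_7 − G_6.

G_0=17  [base 5] 3·5 + 2  →[5↦6]→  3·6 + 2 = 20  −1 ⇒ G_1=19
G_1=19  [base 6] 3·6 + 1  →[6↦7]→  3·7 + 1 = 22  −1 ⇒ G_2=21
G_2=21  [base 7] 3·7  →[7↦8]→  3·8 = 24  −1 ⇒ G_3=23
G_3=23  [base 8] 2·8 + 7  →[8↦9]→  2·9 + 7 = 25  −1 ⇒ G_4=24
G_4=24  [base 9] 2·9 + 6  →[9↦10]→  2·10 + 6 = 26  −1 ⇒ G_5=25
G_5=25  [base 10] 2·10 + 5  →[10↦11]→  2·11 + 5 = 27  −1 ⇒ G_6=26
G_6=26  [base 11] 2·11 + 4  →[11↦12]→  2·12 + 4 = 28  −1 ⇒ G_7=27

1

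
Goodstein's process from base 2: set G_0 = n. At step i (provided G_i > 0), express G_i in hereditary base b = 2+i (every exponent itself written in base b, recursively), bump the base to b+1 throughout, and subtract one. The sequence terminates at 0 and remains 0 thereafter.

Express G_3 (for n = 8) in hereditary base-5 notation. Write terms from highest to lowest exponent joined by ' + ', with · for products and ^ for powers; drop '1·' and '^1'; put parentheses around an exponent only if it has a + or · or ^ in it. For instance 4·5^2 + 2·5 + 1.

2·5^5 + 2·5^2 + 2·5

step 0: 8 = 2^(2 + 1); sub 3 for 2: 3^(3 + 1); = 81; G_1 = 81−1 = 80
step 1: 80 = 2·3^3 + 2·3^2 + 2·3 + 2; sub 4 for 3: 2·4^4 + 2·4^2 + 2·4 + 2; = 554; G_2 = 554−1 = 553
step 2: 553 = 2·4^4 + 2·4^2 + 2·4 + 1; sub 5 for 4: 2·5^5 + 2·5^2 + 2·5 + 1; = 6311; G_3 = 6311−1 = 6310
step 3: 6310 = 2·5^5 + 2·5^2 + 2·5; sub 6 for 5: 2·6^6 + 2·6^2 + 2·6; = 93396; G_4 = 93396−1 = 93395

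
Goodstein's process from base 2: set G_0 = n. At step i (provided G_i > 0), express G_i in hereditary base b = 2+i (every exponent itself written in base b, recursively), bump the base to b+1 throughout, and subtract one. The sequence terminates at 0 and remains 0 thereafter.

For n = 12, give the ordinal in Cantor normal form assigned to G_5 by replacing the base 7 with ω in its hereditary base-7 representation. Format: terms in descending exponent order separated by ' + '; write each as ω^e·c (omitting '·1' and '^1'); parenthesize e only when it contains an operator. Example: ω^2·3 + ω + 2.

i=0: 12 = 2^(2 + 1) + 2^2 (b=2); 2→3: 3^(3 + 1) + 3^3 = 108; 108−1 = 107
i=1: 107 = 3^(3 + 1) + 2·3^2 + 2·3 + 2 (b=3); 3→4: 4^(4 + 1) + 2·4^2 + 2·4 + 2 = 1066; 1066−1 = 1065
i=2: 1065 = 4^(4 + 1) + 2·4^2 + 2·4 + 1 (b=4); 4→5: 5^(5 + 1) + 2·5^2 + 2·5 + 1 = 15686; 15686−1 = 15685
i=3: 15685 = 5^(5 + 1) + 2·5^2 + 2·5 (b=5); 5→6: 6^(6 + 1) + 2·6^2 + 2·6 = 280020; 280020−1 = 280019
i=4: 280019 = 6^(6 + 1) + 2·6^2 + 6 + 5 (b=6); 6→7: 7^(7 + 1) + 2·7^2 + 7 + 5 = 5764911; 5764911−1 = 5764910
i=5: 5764910 = 7^(7 + 1) + 2·7^2 + 7 + 4 (b=7); 7→8: 8^(8 + 1) + 2·8^2 + 8 + 4 = 134217868; 134217868−1 = 134217867

ω^(ω + 1) + ω^2·2 + ω + 4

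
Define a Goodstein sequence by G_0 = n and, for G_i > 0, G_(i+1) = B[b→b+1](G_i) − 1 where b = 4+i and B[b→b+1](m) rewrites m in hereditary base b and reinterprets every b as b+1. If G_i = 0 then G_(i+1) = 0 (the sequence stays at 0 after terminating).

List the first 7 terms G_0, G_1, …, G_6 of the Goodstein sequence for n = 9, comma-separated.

(0) 9|_4 = 2·4 + 1 ↦ 2·5 + 1|_5 = 11 ⇒ 10
(1) 10|_5 = 2·5 ↦ 2·6|_6 = 12 ⇒ 11
(2) 11|_6 = 6 + 5 ↦ 7 + 5|_7 = 12 ⇒ 11
(3) 11|_7 = 7 + 4 ↦ 8 + 4|_8 = 12 ⇒ 11
(4) 11|_8 = 8 + 3 ↦ 9 + 3|_9 = 12 ⇒ 11
(5) 11|_9 = 9 + 2 ↦ 10 + 2|_10 = 12 ⇒ 11

9, 10, 11, 11, 11, 11, 11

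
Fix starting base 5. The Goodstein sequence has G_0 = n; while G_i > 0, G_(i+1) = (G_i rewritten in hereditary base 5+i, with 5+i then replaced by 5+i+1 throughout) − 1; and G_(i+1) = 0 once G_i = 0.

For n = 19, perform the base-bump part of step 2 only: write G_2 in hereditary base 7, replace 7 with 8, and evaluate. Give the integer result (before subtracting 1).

26

G_0=19  [base 5] 3·5 + 4  →[5↦6]→  3·6 + 4 = 22  −1 ⇒ G_1=21
G_1=21  [base 6] 3·6 + 3  →[6↦7]→  3·7 + 3 = 24  −1 ⇒ G_2=23
G_2=23  [base 7] 3·7 + 2  →[7↦8]→  3·8 + 2 = 26  −1 ⇒ G_3=25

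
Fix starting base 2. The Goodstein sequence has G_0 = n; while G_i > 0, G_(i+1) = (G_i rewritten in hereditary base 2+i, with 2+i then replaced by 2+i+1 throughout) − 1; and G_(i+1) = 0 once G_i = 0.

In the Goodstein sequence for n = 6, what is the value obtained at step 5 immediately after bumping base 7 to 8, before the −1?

step 0: 6 = 2^2 + 2; sub 3 for 2: 3^3 + 3; = 30; G_1 = 30−1 = 29
step 1: 29 = 3^3 + 2; sub 4 for 3: 4^4 + 2; = 258; G_2 = 258−1 = 257
step 2: 257 = 4^4 + 1; sub 5 for 4: 5^5 + 1; = 3126; G_3 = 3126−1 = 3125
step 3: 3125 = 5^5; sub 6 for 5: 6^6; = 46656; G_4 = 46656−1 = 46655
step 4: 46655 = 5·6^5 + 5·6^4 + 5·6^3 + 5·6^2 + 5·6 + 5; sub 7 for 6: 5·7^5 + 5·7^4 + 5·7^3 + 5·7^2 + 5·7 + 5; = 98040; G_5 = 98040−1 = 98039
step 5: 98039 = 5·7^5 + 5·7^4 + 5·7^3 + 5·7^2 + 5·7 + 4; sub 8 for 7: 5·8^5 + 5·8^4 + 5·8^3 + 5·8^2 + 5·8 + 4; = 187244; G_6 = 187244−1 = 187243

187244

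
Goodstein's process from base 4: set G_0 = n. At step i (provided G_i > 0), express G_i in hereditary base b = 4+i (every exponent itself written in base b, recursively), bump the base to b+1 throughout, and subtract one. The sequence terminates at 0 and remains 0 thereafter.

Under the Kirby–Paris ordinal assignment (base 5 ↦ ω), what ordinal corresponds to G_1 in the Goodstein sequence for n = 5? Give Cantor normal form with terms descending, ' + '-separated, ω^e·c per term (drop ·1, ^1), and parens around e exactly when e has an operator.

ω

G_0=5  [base 4] 4 + 1  →[4↦5]→  5 + 1 = 6  −1 ⇒ G_1=5
G_1=5  [base 5] 5  →[5↦6]→  6 = 6  −1 ⇒ G_2=5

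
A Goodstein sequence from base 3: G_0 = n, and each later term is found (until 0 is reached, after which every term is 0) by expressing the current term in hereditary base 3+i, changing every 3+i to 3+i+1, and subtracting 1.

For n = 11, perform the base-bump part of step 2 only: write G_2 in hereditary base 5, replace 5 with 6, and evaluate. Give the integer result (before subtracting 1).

G_0=11  [base 3] 3^2 + 2  →[3↦4]→  4^2 + 2 = 18  −1 ⇒ G_1=17
G_1=17  [base 4] 4^2 + 1  →[4↦5]→  5^2 + 1 = 26  −1 ⇒ G_2=25

36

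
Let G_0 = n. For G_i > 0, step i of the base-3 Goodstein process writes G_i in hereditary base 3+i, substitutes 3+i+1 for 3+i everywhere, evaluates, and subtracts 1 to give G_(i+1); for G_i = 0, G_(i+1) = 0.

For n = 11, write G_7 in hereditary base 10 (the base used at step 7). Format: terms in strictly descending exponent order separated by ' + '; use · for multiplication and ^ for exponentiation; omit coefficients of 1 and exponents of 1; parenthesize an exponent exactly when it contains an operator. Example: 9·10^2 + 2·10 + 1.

base 3: 11 = 3^2 + 2; at 4: 4^2 + 2 = 18; next = 17
base 4: 17 = 4^2 + 1; at 5: 5^2 + 1 = 26; next = 25
base 5: 25 = 5^2; at 6: 6^2 = 36; next = 35
base 6: 35 = 5·6 + 5; at 7: 5·7 + 5 = 40; next = 39
base 7: 39 = 5·7 + 4; at 8: 5·8 + 4 = 44; next = 43
base 8: 43 = 5·8 + 3; at 9: 5·9 + 3 = 48; next = 47
base 9: 47 = 5·9 + 2; at 10: 5·10 + 2 = 52; next = 51

5·10 + 1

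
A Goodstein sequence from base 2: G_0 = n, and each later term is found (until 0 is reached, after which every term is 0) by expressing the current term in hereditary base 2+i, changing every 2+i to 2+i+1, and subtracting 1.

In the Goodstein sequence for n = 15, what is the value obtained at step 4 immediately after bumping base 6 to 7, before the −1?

6588345

base 2: 15 = 2^(2 + 1) + 2^2 + 2 + 1; at 3: 3^(3 + 1) + 3^3 + 3 + 1 = 112; next = 111
base 3: 111 = 3^(3 + 1) + 3^3 + 3; at 4: 4^(4 + 1) + 4^4 + 4 = 1284; next = 1283
base 4: 1283 = 4^(4 + 1) + 4^4 + 3; at 5: 5^(5 + 1) + 5^5 + 3 = 18753; next = 18752
base 5: 18752 = 5^(5 + 1) + 5^5 + 2; at 6: 6^(6 + 1) + 6^6 + 2 = 326594; next = 326593
base 6: 326593 = 6^(6 + 1) + 6^6 + 1; at 7: 7^(7 + 1) + 7^7 + 1 = 6588345; next = 6588344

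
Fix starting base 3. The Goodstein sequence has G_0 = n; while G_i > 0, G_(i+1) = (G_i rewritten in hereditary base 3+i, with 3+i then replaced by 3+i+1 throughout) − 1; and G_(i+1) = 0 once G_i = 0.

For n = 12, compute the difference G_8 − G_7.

6

[0] 12 ≡ 3^2 + 3 (base 3). Lift 4: 20. −1: 19.
[1] 19 ≡ 4^2 + 3 (base 4). Lift 5: 28. −1: 27.
[2] 27 ≡ 5^2 + 2 (base 5). Lift 6: 38. −1: 37.
[3] 37 ≡ 6^2 + 1 (base 6). Lift 7: 50. −1: 49.
[4] 49 ≡ 7^2 (base 7). Lift 8: 64. −1: 63.
[5] 63 ≡ 7·8 + 7 (base 8). Lift 9: 70. −1: 69.
[6] 69 ≡ 7·9 + 6 (base 9). Lift 10: 76. −1: 75.
[7] 75 ≡ 7·10 + 5 (base 10). Lift 11: 82. −1: 81.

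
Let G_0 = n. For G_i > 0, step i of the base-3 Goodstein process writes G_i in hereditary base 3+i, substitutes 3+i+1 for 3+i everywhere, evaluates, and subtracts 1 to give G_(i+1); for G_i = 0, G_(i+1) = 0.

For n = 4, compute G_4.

G_0=4  [base 3] 3 + 1  →[3↦4]→  4 + 1 = 5  −1 ⇒ G_1=4
G_1=4  [base 4] 4  →[4↦5]→  5 = 5  −1 ⇒ G_2=4
G_2=4  [base 5] 4  →[5↦6]→  4 = 4  −1 ⇒ G_3=3
G_3=3  [base 6] 3  →[6↦7]→  3 = 3  −1 ⇒ G_4=2
G_4=2  [base 7] 2  →[7↦8]→  2 = 2  −1 ⇒ G_5=1

2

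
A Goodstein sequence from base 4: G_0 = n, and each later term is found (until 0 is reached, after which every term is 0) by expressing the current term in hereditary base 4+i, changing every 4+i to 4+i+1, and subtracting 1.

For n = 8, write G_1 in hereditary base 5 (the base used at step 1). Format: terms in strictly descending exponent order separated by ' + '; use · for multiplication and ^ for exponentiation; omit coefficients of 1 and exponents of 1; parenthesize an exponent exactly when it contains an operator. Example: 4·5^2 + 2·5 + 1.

5 + 4

[0] 8 ≡ 2·4 (base 4). Lift 5: 10. −1: 9.
[1] 9 ≡ 5 + 4 (base 5). Lift 6: 10. −1: 9.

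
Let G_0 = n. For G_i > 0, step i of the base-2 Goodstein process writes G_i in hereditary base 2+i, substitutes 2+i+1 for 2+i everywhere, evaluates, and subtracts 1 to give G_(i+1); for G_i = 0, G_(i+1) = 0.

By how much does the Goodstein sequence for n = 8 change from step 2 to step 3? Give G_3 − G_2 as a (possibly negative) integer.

5757

i=0: 8 = 2^(2 + 1) (b=2); 2→3: 3^(3 + 1) = 81; 81−1 = 80
i=1: 80 = 2·3^3 + 2·3^2 + 2·3 + 2 (b=3); 3→4: 2·4^4 + 2·4^2 + 2·4 + 2 = 554; 554−1 = 553
i=2: 553 = 2·4^4 + 2·4^2 + 2·4 + 1 (b=4); 4→5: 2·5^5 + 2·5^2 + 2·5 + 1 = 6311; 6311−1 = 6310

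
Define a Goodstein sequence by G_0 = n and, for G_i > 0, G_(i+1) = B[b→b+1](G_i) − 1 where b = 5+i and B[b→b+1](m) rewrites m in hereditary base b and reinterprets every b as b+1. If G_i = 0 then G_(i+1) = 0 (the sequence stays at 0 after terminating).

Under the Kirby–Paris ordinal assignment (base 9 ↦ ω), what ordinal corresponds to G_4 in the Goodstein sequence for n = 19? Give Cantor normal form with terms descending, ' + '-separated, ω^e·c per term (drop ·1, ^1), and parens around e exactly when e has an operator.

step 0: 19 = 3·5 + 4; sub 6 for 5: 3·6 + 4; = 22; G_1 = 22−1 = 21
step 1: 21 = 3·6 + 3; sub 7 for 6: 3·7 + 3; = 24; G_2 = 24−1 = 23
step 2: 23 = 3·7 + 2; sub 8 for 7: 3·8 + 2; = 26; G_3 = 26−1 = 25
step 3: 25 = 3·8 + 1; sub 9 for 8: 3·9 + 1; = 28; G_4 = 28−1 = 27

ω·3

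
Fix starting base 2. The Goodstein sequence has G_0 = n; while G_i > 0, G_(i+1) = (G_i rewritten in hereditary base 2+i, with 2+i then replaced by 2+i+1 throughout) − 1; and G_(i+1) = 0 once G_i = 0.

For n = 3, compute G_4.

1

base 2: 3 = 2 + 1; at 3: 3 + 1 = 4; next = 3
base 3: 3 = 3; at 4: 4 = 4; next = 3
base 4: 3 = 3; at 5: 3 = 3; next = 2
base 5: 2 = 2; at 6: 2 = 2; next = 1
base 6: 1 = 1; at 7: 1 = 1; next = 0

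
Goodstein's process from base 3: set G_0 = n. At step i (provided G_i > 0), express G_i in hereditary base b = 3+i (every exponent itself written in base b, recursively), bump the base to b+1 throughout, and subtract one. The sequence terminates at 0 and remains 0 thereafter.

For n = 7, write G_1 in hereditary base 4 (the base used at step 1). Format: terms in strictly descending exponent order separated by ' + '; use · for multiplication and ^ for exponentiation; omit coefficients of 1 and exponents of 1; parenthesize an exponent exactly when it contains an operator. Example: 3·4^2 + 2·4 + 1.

G_0 = 7. HB_3(7) = 2·3 + 1. Bump = 9. G_1 = 8.
G_1 = 8. HB_4(8) = 2·4. Bump = 10. G_2 = 9.

2·4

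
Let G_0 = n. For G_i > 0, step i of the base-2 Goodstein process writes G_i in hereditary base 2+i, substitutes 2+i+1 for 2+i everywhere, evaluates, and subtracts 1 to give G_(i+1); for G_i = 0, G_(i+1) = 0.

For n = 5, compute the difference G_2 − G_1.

G_0=5  [base 2] 2^2 + 1  →[2↦3]→  3^3 + 1 = 28  −1 ⇒ G_1=27
G_1=27  [base 3] 3^3  →[3↦4]→  4^4 = 256  −1 ⇒ G_2=255

228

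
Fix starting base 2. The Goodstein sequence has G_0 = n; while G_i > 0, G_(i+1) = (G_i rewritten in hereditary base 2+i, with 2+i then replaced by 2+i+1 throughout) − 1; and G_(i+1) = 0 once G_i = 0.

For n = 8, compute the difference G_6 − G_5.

31907376

8 —HB2→ 2^(2 + 1) —bump→ 3^(3 + 1) = 81 —(−1)→ 80
80 —HB3→ 2·3^3 + 2·3^2 + 2·3 + 2 —bump→ 2·4^4 + 2·4^2 + 2·4 + 2 = 554 —(−1)→ 553
553 —HB4→ 2·4^4 + 2·4^2 + 2·4 + 1 —bump→ 2·5^5 + 2·5^2 + 2·5 + 1 = 6311 —(−1)→ 6310
6310 —HB5→ 2·5^5 + 2·5^2 + 2·5 —bump→ 2·6^6 + 2·6^2 + 2·6 = 93396 —(−1)→ 93395
93395 —HB6→ 2·6^6 + 2·6^2 + 6 + 5 —bump→ 2·7^7 + 2·7^2 + 7 + 5 = 1647196 —(−1)→ 1647195
1647195 —HB7→ 2·7^7 + 2·7^2 + 7 + 4 —bump→ 2·8^8 + 2·8^2 + 8 + 4 = 33554572 —(−1)→ 33554571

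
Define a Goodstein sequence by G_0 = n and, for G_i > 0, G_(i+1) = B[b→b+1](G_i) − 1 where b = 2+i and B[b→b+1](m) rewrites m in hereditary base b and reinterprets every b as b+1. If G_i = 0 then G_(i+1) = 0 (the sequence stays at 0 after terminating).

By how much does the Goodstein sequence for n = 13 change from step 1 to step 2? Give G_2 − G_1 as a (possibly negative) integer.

1171

step 0: 13 = 2^(2 + 1) + 2^2 + 1; sub 3 for 2: 3^(3 + 1) + 3^3 + 1; = 109; G_1 = 109−1 = 108
step 1: 108 = 3^(3 + 1) + 3^3; sub 4 for 3: 4^(4 + 1) + 4^4; = 1280; G_2 = 1280−1 = 1279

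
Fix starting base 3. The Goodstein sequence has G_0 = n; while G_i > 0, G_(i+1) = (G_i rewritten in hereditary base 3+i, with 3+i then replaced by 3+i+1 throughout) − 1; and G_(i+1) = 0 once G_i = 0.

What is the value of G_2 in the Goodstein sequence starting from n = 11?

[0] 11 ≡ 3^2 + 2 (base 3). Lift 4: 18. −1: 17.
[1] 17 ≡ 4^2 + 1 (base 4). Lift 5: 26. −1: 25.
[2] 25 ≡ 5^2 (base 5). Lift 6: 36. −1: 35.

25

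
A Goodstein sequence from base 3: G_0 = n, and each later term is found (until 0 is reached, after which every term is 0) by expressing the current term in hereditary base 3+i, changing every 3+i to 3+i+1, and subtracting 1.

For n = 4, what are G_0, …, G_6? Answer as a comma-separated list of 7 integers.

base 3: 4 = 3 + 1; at 4: 4 + 1 = 5; next = 4
base 4: 4 = 4; at 5: 5 = 5; next = 4
base 5: 4 = 4; at 6: 4 = 4; next = 3
base 6: 3 = 3; at 7: 3 = 3; next = 2
base 7: 2 = 2; at 8: 2 = 2; next = 1
base 8: 1 = 1; at 9: 1 = 1; next = 0

4, 4, 4, 3, 2, 1, 0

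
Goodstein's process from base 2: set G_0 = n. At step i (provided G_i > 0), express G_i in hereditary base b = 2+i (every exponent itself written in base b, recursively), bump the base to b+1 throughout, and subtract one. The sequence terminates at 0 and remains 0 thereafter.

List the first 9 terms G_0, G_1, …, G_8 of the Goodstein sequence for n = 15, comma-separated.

15, 111, 1283, 18752, 326593, 6588344, 150994943, 3524450280, 100077777775

G_0=15  [base 2] 2^(2 + 1) + 2^2 + 2 + 1  →[2↦3]→  3^(3 + 1) + 3^3 + 3 + 1 = 112  −1 ⇒ G_1=111
G_1=111  [base 3] 3^(3 + 1) + 3^3 + 3  →[3↦4]→  4^(4 + 1) + 4^4 + 4 = 1284  −1 ⇒ G_2=1283
G_2=1283  [base 4] 4^(4 + 1) + 4^4 + 3  →[4↦5]→  5^(5 + 1) + 5^5 + 3 = 18753  −1 ⇒ G_3=18752
G_3=18752  [base 5] 5^(5 + 1) + 5^5 + 2  →[5↦6]→  6^(6 + 1) + 6^6 + 2 = 326594  −1 ⇒ G_4=326593
G_4=326593  [base 6] 6^(6 + 1) + 6^6 + 1  →[6↦7]→  7^(7 + 1) + 7^7 + 1 = 6588345  −1 ⇒ G_5=6588344
G_5=6588344  [base 7] 7^(7 + 1) + 7^7  →[7↦8]→  8^(8 + 1) + 8^8 = 150994944  −1 ⇒ G_6=150994943
G_6=150994943  [base 8] 8^(8 + 1) + 7·8^7 + 7·8^6 + 7·8^5 + 7·8^4 + 7·8^3 + 7·8^2 + 7·8 + 7  →[8↦9]→  9^(9 + 1) + 7·9^7 + 7·9^6 + 7·9^5 + 7·9^4 + 7·9^3 + 7·9^2 + 7·9 + 7 = 3524450281  −1 ⇒ G_7=3524450280
G_7=3524450280  [base 9] 9^(9 + 1) + 7·9^7 + 7·9^6 + 7·9^5 + 7·9^4 + 7·9^3 + 7·9^2 + 7·9 + 6  →[9↦10]→  10^(10 + 1) + 7·10^7 + 7·10^6 + 7·10^5 + 7·10^4 + 7·10^3 + 7·10^2 + 7·10 + 6 = 100077777776  −1 ⇒ G_8=100077777775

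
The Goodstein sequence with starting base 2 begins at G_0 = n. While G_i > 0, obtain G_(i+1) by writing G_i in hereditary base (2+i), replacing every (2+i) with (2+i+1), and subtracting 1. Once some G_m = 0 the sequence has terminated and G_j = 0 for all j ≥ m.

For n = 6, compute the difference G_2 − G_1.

step 0: 6 = 2^2 + 2; sub 3 for 2: 3^3 + 3; = 30; G_1 = 30−1 = 29
step 1: 29 = 3^3 + 2; sub 4 for 3: 4^4 + 2; = 258; G_2 = 258−1 = 257

228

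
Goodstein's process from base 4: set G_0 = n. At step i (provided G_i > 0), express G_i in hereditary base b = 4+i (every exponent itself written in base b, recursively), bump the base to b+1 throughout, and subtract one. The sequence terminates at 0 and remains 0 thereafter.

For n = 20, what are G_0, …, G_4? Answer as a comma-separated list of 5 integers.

20, 29, 39, 51, 65

base 4: 20 = 4^2 + 4; at 5: 5^2 + 5 = 30; next = 29
base 5: 29 = 5^2 + 4; at 6: 6^2 + 4 = 40; next = 39
base 6: 39 = 6^2 + 3; at 7: 7^2 + 3 = 52; next = 51
base 7: 51 = 7^2 + 2; at 8: 8^2 + 2 = 66; next = 65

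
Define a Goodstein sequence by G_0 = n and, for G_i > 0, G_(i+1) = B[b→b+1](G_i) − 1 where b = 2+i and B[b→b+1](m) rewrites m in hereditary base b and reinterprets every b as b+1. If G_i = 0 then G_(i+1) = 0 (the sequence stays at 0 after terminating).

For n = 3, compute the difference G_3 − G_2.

G_0=3  [base 2] 2 + 1  →[2↦3]→  3 + 1 = 4  −1 ⇒ G_1=3
G_1=3  [base 3] 3  →[3↦4]→  4 = 4  −1 ⇒ G_2=3
G_2=3  [base 4] 3  →[4↦5]→  3 = 3  −1 ⇒ G_3=2

-1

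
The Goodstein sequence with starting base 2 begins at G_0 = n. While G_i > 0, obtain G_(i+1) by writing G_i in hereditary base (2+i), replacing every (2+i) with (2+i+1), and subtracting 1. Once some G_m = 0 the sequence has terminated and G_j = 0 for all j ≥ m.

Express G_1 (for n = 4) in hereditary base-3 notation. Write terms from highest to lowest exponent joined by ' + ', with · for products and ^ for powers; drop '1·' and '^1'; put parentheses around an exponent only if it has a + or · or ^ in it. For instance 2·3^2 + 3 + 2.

step 0: 4 = 2^2; sub 3 for 2: 3^3; = 27; G_1 = 27−1 = 26
step 1: 26 = 2·3^2 + 2·3 + 2; sub 4 for 3: 2·4^2 + 2·4 + 2; = 42; G_2 = 42−1 = 41

2·3^2 + 2·3 + 2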